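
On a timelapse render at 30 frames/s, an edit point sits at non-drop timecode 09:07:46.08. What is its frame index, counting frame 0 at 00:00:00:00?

frame 985988

Total seconds to the label: (9 × 3600 + 7 × 60 + 46) = 32866.
Frame index = 32866 × 30 + 8 = 985988.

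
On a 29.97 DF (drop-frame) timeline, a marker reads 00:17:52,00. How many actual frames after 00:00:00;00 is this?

Complete 10-minute blocks: 1, each 17982 frames → 17982.
Remaining 7 whole minutes in the current block: 1800 + 6 × 1798 = 12588 frames.
Within the current minute: 52 × 30 + 0 − 2 = 1558 (labels ;00/;01 skipped at this minute). Total = 17982 + 12588 + 1558 = 32128.

32128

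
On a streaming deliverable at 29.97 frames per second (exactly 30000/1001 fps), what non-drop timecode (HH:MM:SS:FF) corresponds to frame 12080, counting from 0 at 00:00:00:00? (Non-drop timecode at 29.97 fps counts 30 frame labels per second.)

00:06:42:20

12080 ÷ 30 = 402 full seconds, remainder 20 frames.
402 s = 0 h 6 min 42 s.
Timecode: 00:06:42:20.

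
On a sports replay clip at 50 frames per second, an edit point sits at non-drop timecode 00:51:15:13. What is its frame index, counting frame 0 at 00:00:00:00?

frame 153763

Total seconds to the label: (0 × 3600 + 51 × 60 + 15) = 3075.
Frame index = 3075 × 50 + 13 = 153763.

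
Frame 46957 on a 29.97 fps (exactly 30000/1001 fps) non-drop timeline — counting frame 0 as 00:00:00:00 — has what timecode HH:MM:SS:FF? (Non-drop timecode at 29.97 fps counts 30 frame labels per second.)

00:26:05:07

46957 ÷ 30 = 1565 full seconds, remainder 7 frames.
1565 s = 0 h 26 min 5 s.
Timecode: 00:26:05:07.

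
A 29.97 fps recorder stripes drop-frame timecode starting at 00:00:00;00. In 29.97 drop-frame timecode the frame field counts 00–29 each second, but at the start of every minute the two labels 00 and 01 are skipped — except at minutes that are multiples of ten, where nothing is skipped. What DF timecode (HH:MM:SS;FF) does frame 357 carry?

Each 10-minute DF block holds 10 × 60 × 30 − 9 × 2 = 17982 frames. 357 ÷ 17982 → 0 full blocks, remainder 357.
Within the partial block the first minute is 1800 frames and each further minute 1798, so 0 further minute boundaries passed. Total skipped labels = 18 × 0 + 2 × 0 = 0.
Non-drop label index = 357 + 0 = 357; at 30 labels/s that is 00:00:11:27, i.e. DF 00:00:11;27.

00:00:11;27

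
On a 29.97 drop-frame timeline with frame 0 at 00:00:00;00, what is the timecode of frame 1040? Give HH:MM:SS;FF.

Each 10-minute DF block holds 10 × 60 × 30 − 9 × 2 = 17982 frames. 1040 ÷ 17982 → 0 full blocks, remainder 1040.
Within the partial block the first minute is 1800 frames and each further minute 1798, so 0 further minute boundaries passed. Total skipped labels = 18 × 0 + 2 × 0 = 0.
Non-drop label index = 1040 + 0 = 1040; at 30 labels/s that is 00:00:34:20, i.e. DF 00:00:34;20.

00:00:34;20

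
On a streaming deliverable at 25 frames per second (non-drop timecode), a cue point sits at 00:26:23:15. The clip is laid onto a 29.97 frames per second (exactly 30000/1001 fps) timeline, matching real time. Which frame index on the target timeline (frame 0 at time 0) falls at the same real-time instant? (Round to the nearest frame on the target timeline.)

frame 47461

Source frame index: (0×3600 + 26×60 + 23) × 25 + 15 = 39590.
Real time: 39590 / (25) = 7918/5 s.
Target frame: (7918/5) × (30000/1001) = 47508000/1001 ≈ 47460.539 → 47461.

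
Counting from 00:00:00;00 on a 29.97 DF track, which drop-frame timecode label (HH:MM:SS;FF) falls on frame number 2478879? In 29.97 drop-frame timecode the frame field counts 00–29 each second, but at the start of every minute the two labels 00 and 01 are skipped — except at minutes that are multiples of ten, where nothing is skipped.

22:58:32;01

Each 10-minute DF block holds 10 × 60 × 30 − 9 × 2 = 17982 frames. 2478879 ÷ 17982 → 137 full blocks, remainder 15345.
Within the partial block the first minute is 1800 frames and each further minute 1798, so 8 further minute boundaries passed. Total skipped labels = 18 × 137 + 2 × 8 = 2482.
Non-drop label index = 2478879 + 2482 = 2481361; at 30 labels/s that is 22:58:32:01, i.e. DF 22:58:32;01.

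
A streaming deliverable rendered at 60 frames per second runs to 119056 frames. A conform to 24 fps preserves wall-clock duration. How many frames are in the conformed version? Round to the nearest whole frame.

47622 frames

Frames at target rate = 119056 × (24) / (60) = 238112/5 ≈ 47622.400.
Nearest whole frame: 47622.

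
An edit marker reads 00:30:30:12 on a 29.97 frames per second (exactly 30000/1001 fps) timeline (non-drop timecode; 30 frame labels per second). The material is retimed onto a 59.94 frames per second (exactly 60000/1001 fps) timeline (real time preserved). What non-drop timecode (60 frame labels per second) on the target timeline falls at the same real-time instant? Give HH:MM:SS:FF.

Source frame index: (0×3600 + 30×60 + 30) × 30 + 12 = 54912.
Real time: 54912 / (30000/1001) = 1145144/625 s.
Target frame: (1145144/625) × (60000/1001) = 109824.
At 60 labels/s: frame 109824 → 00:30:30:24.

00:30:30:24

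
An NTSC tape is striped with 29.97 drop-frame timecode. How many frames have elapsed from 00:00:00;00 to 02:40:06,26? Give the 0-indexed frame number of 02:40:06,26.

287918

Complete 10-minute blocks: 16, each 17982 frames → 287712.
Remaining 0 whole minutes in the current block: 0 frames.
Within the current minute: 6 × 30 + 26 = 206. Total = 287712 + 0 + 206 = 287918.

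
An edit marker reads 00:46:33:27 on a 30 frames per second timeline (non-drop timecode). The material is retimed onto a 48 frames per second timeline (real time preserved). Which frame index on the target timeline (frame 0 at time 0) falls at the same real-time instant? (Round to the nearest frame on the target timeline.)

Source frame index: (0×3600 + 46×60 + 33) × 30 + 27 = 83817.
Real time: 83817 / (30) = 27939/10 s.
Target frame: (27939/10) × (48) = 670536/5 ≈ 134107.200 → 134107.

frame 134107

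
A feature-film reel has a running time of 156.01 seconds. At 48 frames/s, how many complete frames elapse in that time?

Frames = 156.01 × 48 = 187212/25 ≈ 7488.4800.
Complete frames: 7488.

7488 frames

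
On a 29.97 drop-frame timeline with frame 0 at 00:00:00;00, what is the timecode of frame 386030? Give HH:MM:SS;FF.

Each 10-minute DF block holds 10 × 60 × 30 − 9 × 2 = 17982 frames. 386030 ÷ 17982 → 21 full blocks, remainder 8408.
Within the partial block the first minute is 1800 frames and each further minute 1798, so 4 further minute boundaries passed. Total skipped labels = 18 × 21 + 2 × 4 = 386.
Non-drop label index = 386030 + 386 = 386416; at 30 labels/s that is 03:34:40:16, i.e. DF 03:34:40;16.

03:34:40;16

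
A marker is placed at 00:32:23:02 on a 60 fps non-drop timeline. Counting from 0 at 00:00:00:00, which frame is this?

Total seconds to the label: (0 × 3600 + 32 × 60 + 23) = 1943.
Frame index = 1943 × 60 + 2 = 116582.

116582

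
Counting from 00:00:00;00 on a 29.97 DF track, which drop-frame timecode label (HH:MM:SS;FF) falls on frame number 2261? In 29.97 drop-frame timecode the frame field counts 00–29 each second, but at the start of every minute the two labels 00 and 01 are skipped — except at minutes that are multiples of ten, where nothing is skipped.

Each 10-minute DF block holds 10 × 60 × 30 − 9 × 2 = 17982 frames. 2261 ÷ 17982 → 0 full blocks, remainder 2261.
Within the partial block the first minute is 1800 frames and each further minute 1798, so 1 further minute boundary passed. Total skipped labels = 18 × 0 + 2 × 1 = 2.
Non-drop label index = 2261 + 2 = 2263; at 30 labels/s that is 00:01:15:13, i.e. DF 00:01:15;13.

00:01:15;13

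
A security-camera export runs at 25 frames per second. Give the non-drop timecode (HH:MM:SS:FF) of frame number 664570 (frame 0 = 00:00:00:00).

07:23:02:20

664570 ÷ 25 = 26582 full seconds, remainder 20 frames.
26582 s = 7 h 23 min 2 s.
Timecode: 07:23:02:20.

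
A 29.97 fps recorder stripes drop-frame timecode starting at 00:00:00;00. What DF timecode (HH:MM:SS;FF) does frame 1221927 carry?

Each 10-minute DF block holds 10 × 60 × 30 − 9 × 2 = 17982 frames. 1221927 ÷ 17982 → 67 full blocks, remainder 17133.
Within the partial block the first minute is 1800 frames and each further minute 1798, so 9 further minute boundaries passed. Total skipped labels = 18 × 67 + 2 × 9 = 1224.
Non-drop label index = 1221927 + 1224 = 1223151; at 30 labels/s that is 11:19:31:21, i.e. DF 11:19:31;21.

11:19:31;21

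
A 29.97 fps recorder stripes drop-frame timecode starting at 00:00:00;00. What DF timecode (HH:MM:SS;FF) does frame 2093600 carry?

19:24:16;16

Each 10-minute DF block holds 10 × 60 × 30 − 9 × 2 = 17982 frames. 2093600 ÷ 17982 → 116 full blocks, remainder 7688.
Within the partial block the first minute is 1800 frames and each further minute 1798, so 4 further minute boundaries passed. Total skipped labels = 18 × 116 + 2 × 4 = 2096.
Non-drop label index = 2093600 + 2096 = 2095696; at 30 labels/s that is 19:24:16:16, i.e. DF 19:24:16;16.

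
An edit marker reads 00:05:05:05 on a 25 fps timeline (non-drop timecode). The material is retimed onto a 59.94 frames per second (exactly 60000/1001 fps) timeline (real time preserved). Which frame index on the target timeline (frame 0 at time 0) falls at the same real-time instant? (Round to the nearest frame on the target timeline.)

frame 18294

Source frame index: (0×3600 + 5×60 + 5) × 25 + 5 = 7630.
Real time: 7630 / (25) = 1526/5 s.
Target frame: (1526/5) × (60000/1001) = 2616000/143 ≈ 18293.706 → 18294.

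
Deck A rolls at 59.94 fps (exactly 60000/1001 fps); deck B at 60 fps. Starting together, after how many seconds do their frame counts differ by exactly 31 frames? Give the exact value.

The gap grows by |60 − 60000/1001| = 60/1001 frames per second.
Time for a 31-frame gap: 31 ÷ (60/1001) = 31031/60 s.

31031/60 seconds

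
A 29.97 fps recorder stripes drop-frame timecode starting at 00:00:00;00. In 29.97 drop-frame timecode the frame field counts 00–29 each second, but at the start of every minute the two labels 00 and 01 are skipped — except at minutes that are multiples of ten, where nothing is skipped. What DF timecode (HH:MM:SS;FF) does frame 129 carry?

Ten DF minutes hold 17982 frames, so frame 129 lies in block 0 (frames 0–17981) with 129 frames into that block.
The block's first minute is 1800 frames and the rest 1798 each; 129 frames reaches minute 0, so 0 × 18 + 0 × 2 = 0 labels have been skipped so far.
Adding those back, label number 129 + 0 = 129 at 30 labels/s is 4 s + 9 f = 0 h 0 min 4 s frame 9, i.e. 00:00:04;09.

00:00:04;09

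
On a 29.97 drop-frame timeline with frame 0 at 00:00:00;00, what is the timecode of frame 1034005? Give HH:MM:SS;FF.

Each 10-minute DF block holds 10 × 60 × 30 − 9 × 2 = 17982 frames. 1034005 ÷ 17982 → 57 full blocks, remainder 9031.
Within the partial block the first minute is 1800 frames and each further minute 1798, so 5 further minute boundaries passed. Total skipped labels = 18 × 57 + 2 × 5 = 1036.
Non-drop label index = 1034005 + 1036 = 1035041; at 30 labels/s that is 09:35:01:11, i.e. DF 09:35:01;11.

09:35:01;11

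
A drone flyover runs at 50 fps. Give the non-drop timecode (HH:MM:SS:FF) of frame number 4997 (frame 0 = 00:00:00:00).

00:01:39:47

4997 ÷ 50 = 99 full seconds, remainder 47 frames.
99 s = 0 h 1 min 39 s.
Timecode: 00:01:39:47.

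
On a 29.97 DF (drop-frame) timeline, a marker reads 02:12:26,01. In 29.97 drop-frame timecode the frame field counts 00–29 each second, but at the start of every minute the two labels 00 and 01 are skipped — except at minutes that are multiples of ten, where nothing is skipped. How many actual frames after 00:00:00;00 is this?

As if non-drop at 30 labels/s: (2 × 3600 + 12 × 60 + 26) × 30 + 1 = 238381.
Minute boundaries passed: 132; those not divisible by 10: 132 − 13 = 119; dropped labels = 2 × 119 = 238.
Actual frame index = 238381 − 238 = 238143.

238143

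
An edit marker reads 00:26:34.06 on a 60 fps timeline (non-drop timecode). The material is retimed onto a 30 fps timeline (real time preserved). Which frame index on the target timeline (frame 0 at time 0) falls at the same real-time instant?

Source frame index: (0×3600 + 26×60 + 34) × 60 + 6 = 95646.
Real time: 95646 / (60) = 15941/10 s.
Target frame: (15941/10) × (30) = 47823.

frame 47823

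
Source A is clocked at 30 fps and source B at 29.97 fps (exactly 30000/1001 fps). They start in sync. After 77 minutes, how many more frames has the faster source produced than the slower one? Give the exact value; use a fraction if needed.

1800/13 frames

77 min = 4620 s.
A emits 30 × 4620 = 138600 frames; B emits 30000/1001 × 4620 = 1800000/13.
Difference = 1800/13 frames (≈ 138.4615); B is behind A.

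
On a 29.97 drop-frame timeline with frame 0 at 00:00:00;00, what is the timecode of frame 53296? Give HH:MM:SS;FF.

00:29:38;10

Each 10-minute DF block holds 10 × 60 × 30 − 9 × 2 = 17982 frames. 53296 ÷ 17982 → 2 full blocks, remainder 17332.
Within the partial block the first minute is 1800 frames and each further minute 1798, so 9 further minute boundaries passed. Total skipped labels = 18 × 2 + 2 × 9 = 54.
Non-drop label index = 53296 + 54 = 53350; at 30 labels/s that is 00:29:38:10, i.e. DF 00:29:38;10.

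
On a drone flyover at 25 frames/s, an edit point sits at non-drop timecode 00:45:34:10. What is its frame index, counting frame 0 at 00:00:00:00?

Total seconds to the label: (0 × 3600 + 45 × 60 + 34) = 2734.
Frame index = 2734 × 25 + 10 = 68360.

68360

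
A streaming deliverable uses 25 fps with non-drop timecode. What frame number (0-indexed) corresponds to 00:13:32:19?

Total seconds to the label: (0 × 3600 + 13 × 60 + 32) = 812.
Frame index = 812 × 25 + 19 = 20319.

frame 20319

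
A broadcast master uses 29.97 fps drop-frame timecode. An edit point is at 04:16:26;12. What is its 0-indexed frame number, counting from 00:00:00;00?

Complete 10-minute blocks: 25, each 17982 frames → 449550.
Remaining 6 whole minutes in the current block: 1800 + 5 × 1798 = 10790 frames.
Within the current minute: 26 × 30 + 12 − 2 = 790 (labels ;00/;01 skipped at this minute). Total = 449550 + 10790 + 790 = 461130.

461130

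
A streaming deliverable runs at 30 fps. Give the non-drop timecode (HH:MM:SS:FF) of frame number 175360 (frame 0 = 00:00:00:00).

01:37:25:10

175360 ÷ 30 = 5845 full seconds, remainder 10 frames.
5845 s = 1 h 37 min 25 s.
Timecode: 01:37:25:10.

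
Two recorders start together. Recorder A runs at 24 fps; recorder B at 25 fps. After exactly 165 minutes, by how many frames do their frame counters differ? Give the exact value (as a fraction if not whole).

165 min = 9900 s.
A emits 24 × 9900 = 237600 frames; B emits 25 × 9900 = 247500.
Difference = 9900 frames; B is ahead of A.

9900 frames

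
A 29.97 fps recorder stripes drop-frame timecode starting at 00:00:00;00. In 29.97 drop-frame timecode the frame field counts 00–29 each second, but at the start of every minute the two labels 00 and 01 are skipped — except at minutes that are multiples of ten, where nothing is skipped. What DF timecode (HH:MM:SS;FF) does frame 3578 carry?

Ten DF minutes hold 17982 frames, so frame 3578 lies in block 0 (frames 0–17981) with 3578 frames into that block.
The block's first minute is 1800 frames and the rest 1798 each; 3578 frames reaches minute 1, so 0 × 18 + 1 × 2 = 2 labels have been skipped so far.
Adding those back, label number 3578 + 2 = 3580 at 30 labels/s is 119 s + 10 f = 0 h 1 min 59 s frame 10, i.e. 00:01:59;10.

00:01:59;10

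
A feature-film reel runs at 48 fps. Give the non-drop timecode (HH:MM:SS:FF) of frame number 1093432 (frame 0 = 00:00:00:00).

1093432 ÷ 48 = 22779 full seconds, remainder 40 frames.
22779 s = 6 h 19 min 39 s.
Timecode: 06:19:39:40.

06:19:39:40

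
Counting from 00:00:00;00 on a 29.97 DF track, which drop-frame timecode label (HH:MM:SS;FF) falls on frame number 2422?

Each 10-minute DF block holds 10 × 60 × 30 − 9 × 2 = 17982 frames. 2422 ÷ 17982 → 0 full blocks, remainder 2422.
Within the partial block the first minute is 1800 frames and each further minute 1798, so 1 further minute boundary passed. Total skipped labels = 18 × 0 + 2 × 1 = 2.
Non-drop label index = 2422 + 2 = 2424; at 30 labels/s that is 00:01:20:24, i.e. DF 00:01:20;24.

00:01:20;24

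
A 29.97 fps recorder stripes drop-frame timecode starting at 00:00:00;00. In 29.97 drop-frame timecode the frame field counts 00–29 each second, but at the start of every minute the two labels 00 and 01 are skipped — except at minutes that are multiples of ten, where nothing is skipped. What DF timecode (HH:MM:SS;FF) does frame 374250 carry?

Ten DF minutes hold 17982 frames, so frame 374250 lies in block 20 (frames 359640–377621) with 14610 frames into that block.
The block's first minute is 1800 frames and the rest 1798 each; 14610 frames reaches minute 8, so 20 × 18 + 8 × 2 = 376 labels have been skipped so far.
Adding those back, label number 374250 + 376 = 374626 at 30 labels/s is 12487 s + 16 f = 3 h 28 min 7 s frame 16, i.e. 03:28:07;16.

03:28:07;16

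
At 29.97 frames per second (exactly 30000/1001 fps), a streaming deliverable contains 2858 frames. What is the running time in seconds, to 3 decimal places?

Running time = 2858 × 1001/30000 = 1430429/15000 s ≈ 95.362 s.

95.362 seconds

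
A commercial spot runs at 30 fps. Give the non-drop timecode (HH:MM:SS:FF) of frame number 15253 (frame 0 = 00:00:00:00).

15253 ÷ 30 = 508 full seconds, remainder 13 frames.
508 s = 0 h 8 min 28 s.
Timecode: 00:08:28:13.

00:08:28:13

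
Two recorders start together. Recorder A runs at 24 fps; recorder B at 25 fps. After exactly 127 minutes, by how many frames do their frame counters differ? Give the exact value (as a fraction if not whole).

7620 frames

127 min = 7620 s.
A emits 24 × 7620 = 182880 frames; B emits 25 × 7620 = 190500.
Difference = 7620 frames; B is ahead of A.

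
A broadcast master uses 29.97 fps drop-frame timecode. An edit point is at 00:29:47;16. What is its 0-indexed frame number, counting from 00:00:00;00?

53572

As if non-drop at 30 labels/s: (0 × 3600 + 29 × 60 + 47) × 30 + 16 = 53626.
Minute boundaries passed: 29; those not divisible by 10: 29 − 2 = 27; dropped labels = 2 × 27 = 54.
Actual frame index = 53626 − 54 = 53572.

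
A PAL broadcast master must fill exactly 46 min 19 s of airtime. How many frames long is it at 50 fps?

46 min 19 s = 2779 s.
Frames = 2779 × 50 = 138950.

138950 frames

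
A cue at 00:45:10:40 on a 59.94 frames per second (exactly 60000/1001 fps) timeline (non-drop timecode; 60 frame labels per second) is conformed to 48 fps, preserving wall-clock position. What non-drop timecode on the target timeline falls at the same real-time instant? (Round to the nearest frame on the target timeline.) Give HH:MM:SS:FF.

Source frame index: (0×3600 + 45×60 + 10) × 60 + 40 = 162640.
Real time: 162640 / (60000/1001) = 2035033/750 s.
Target frame: (2035033/750) × (48) = 16280264/125 ≈ 130242.112 → 130242.
At 48 labels/s: frame 130242 → 00:45:13:18.

00:45:13:18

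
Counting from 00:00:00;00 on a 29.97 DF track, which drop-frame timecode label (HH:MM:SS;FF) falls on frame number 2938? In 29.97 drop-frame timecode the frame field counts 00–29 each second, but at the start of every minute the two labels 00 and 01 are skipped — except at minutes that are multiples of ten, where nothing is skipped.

Each 10-minute DF block holds 10 × 60 × 30 − 9 × 2 = 17982 frames. 2938 ÷ 17982 → 0 full blocks, remainder 2938.
Within the partial block the first minute is 1800 frames and each further minute 1798, so 1 further minute boundary passed. Total skipped labels = 18 × 0 + 2 × 1 = 2.
Non-drop label index = 2938 + 2 = 2940; at 30 labels/s that is 00:01:38:00, i.e. DF 00:01:38;00.

00:01:38;00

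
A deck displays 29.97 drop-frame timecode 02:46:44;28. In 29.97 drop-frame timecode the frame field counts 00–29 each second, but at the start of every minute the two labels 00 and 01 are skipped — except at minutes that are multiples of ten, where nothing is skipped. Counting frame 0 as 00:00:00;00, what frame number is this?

299848

Complete 10-minute blocks: 16, each 17982 frames → 287712.
Remaining 6 whole minutes in the current block: 1800 + 5 × 1798 = 10790 frames.
Within the current minute: 44 × 30 + 28 − 2 = 1346 (labels ;00/;01 skipped at this minute). Total = 287712 + 10790 + 1346 = 299848.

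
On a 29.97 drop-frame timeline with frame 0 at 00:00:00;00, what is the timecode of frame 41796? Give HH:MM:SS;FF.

00:23:14;18

Ten DF minutes hold 17982 frames, so frame 41796 lies in block 2 (frames 35964–53945) with 5832 frames into that block.
The block's first minute is 1800 frames and the rest 1798 each; 5832 frames reaches minute 3, so 2 × 18 + 3 × 2 = 42 labels have been skipped so far.
Adding those back, label number 41796 + 42 = 41838 at 30 labels/s is 1394 s + 18 f = 0 h 23 min 14 s frame 18, i.e. 00:23:14;18.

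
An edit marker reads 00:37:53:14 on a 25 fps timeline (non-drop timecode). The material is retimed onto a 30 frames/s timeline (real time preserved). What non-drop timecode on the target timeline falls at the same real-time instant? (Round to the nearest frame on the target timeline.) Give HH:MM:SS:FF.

00:37:53:17

Source frame index: (0×3600 + 37×60 + 53) × 25 + 14 = 56839.
Real time: 56839 / (25) = 56839/25 s.
Target frame: (56839/25) × (30) = 341034/5 ≈ 68206.800 → 68207.
At 30 labels/s: frame 68207 → 00:37:53:17.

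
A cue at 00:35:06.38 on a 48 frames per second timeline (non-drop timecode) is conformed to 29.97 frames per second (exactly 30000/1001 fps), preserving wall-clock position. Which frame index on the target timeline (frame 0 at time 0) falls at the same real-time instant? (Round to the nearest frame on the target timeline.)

frame 63141

Source frame index: (0×3600 + 35×60 + 6) × 48 + 38 = 101126.
Real time: 101126 / (48) = 50563/24 s.
Target frame: (50563/24) × (30000/1001) = 63203750/1001 ≈ 63140.609 → 63141.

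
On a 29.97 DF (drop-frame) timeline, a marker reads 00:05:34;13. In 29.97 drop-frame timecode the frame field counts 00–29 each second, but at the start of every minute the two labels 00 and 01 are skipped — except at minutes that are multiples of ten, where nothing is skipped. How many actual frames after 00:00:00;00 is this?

10023

Complete 10-minute blocks: 0, each 17982 frames → 0.
Remaining 5 whole minutes in the current block: 1800 + 4 × 1798 = 8992 frames.
Within the current minute: 34 × 30 + 13 − 2 = 1031 (labels ;00/;01 skipped at this minute). Total = 0 + 8992 + 1031 = 10023.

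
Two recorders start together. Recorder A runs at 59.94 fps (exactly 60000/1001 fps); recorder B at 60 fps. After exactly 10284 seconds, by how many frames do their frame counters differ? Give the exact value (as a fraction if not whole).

617040/1001 frames

A emits 60000/1001 × 10284 = 617040000/1001 frames; B emits 60 × 10284 = 617040.
Difference = 617040/1001 frames (≈ 616.4236); B is ahead of A.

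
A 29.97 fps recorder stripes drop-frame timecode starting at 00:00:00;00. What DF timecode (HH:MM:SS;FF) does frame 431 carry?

Each 10-minute DF block holds 10 × 60 × 30 − 9 × 2 = 17982 frames. 431 ÷ 17982 → 0 full blocks, remainder 431.
Within the partial block the first minute is 1800 frames and each further minute 1798, so 0 further minute boundaries passed. Total skipped labels = 18 × 0 + 2 × 0 = 0.
Non-drop label index = 431 + 0 = 431; at 30 labels/s that is 00:00:14:11, i.e. DF 00:00:14;11.

00:00:14;11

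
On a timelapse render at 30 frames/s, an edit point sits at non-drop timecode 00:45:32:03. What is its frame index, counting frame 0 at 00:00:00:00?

Total seconds to the label: (0 × 3600 + 45 × 60 + 32) = 2732.
Frame index = 2732 × 30 + 3 = 81963.

81963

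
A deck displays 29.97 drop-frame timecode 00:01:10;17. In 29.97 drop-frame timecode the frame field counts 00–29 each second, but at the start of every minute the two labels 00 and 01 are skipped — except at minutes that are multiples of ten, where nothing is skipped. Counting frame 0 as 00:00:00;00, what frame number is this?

As if non-drop at 30 labels/s: (0 × 3600 + 1 × 60 + 10) × 30 + 17 = 2117.
Minute boundaries passed: 1; those not divisible by 10: 1 − 0 = 1; dropped labels = 2 × 1 = 2.
Actual frame index = 2117 − 2 = 2115.

2115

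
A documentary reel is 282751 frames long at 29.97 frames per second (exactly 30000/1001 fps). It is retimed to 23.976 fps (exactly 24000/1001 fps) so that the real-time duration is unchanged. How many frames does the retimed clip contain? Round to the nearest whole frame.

Frames at target rate = 282751 × (24000/1001) / (30000/1001) = 1131004/5 ≈ 226200.800.
Nearest whole frame: 226201.

226201 frames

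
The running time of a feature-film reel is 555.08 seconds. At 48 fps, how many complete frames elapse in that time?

Frames = 555.08 × 48 = 666096/25 ≈ 26643.8400.
Complete frames: 26643.

26643 frames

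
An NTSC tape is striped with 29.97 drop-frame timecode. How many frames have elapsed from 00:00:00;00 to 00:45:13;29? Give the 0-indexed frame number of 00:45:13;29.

Complete 10-minute blocks: 4, each 17982 frames → 71928.
Remaining 5 whole minutes in the current block: 1800 + 4 × 1798 = 8992 frames.
Within the current minute: 13 × 30 + 29 − 2 = 417 (labels ;00/;01 skipped at this minute). Total = 71928 + 8992 + 417 = 81337.

81337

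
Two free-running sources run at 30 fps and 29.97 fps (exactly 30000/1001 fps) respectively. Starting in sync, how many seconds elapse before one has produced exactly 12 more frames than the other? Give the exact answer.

The gap grows by |30000/1001 − 30| = 30/1001 frames per second.
Time for a 12-frame gap: 12 ÷ (30/1001) = 400.4 s.

400.4 seconds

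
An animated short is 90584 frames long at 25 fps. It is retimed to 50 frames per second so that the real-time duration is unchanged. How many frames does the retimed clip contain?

Frames at target rate = 90584 × (50) / (25) = 181168.

181168 frames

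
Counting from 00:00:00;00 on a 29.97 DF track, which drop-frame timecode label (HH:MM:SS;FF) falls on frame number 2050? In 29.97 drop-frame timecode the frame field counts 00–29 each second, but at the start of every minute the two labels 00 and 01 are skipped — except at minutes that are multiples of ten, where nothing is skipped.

Ten DF minutes hold 17982 frames, so frame 2050 lies in block 0 (frames 0–17981) with 2050 frames into that block.
The block's first minute is 1800 frames and the rest 1798 each; 2050 frames reaches minute 1, so 0 × 18 + 1 × 2 = 2 labels have been skipped so far.
Adding those back, label number 2050 + 2 = 2052 at 30 labels/s is 68 s + 12 f = 0 h 1 min 8 s frame 12, i.e. 00:01:08;12.

00:01:08;12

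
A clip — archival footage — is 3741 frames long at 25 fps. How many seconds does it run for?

Running time = 3741 / (25) = 149.64 s.

149.64 seconds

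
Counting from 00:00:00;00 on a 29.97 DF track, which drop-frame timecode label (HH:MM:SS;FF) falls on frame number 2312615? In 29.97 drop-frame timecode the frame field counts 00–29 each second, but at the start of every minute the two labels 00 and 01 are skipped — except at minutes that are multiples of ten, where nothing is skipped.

21:26:04;11

Ten DF minutes hold 17982 frames, so frame 2312615 lies in block 128 (frames 2301696–2319677) with 10919 frames into that block.
The block's first minute is 1800 frames and the rest 1798 each; 10919 frames reaches minute 6, so 128 × 18 + 6 × 2 = 2316 labels have been skipped so far.
Adding those back, label number 2312615 + 2316 = 2314931 at 30 labels/s is 77164 s + 11 f = 21 h 26 min 4 s frame 11, i.e. 21:26:04;11.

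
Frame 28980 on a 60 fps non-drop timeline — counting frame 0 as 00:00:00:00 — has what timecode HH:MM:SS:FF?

28980 ÷ 60 = 483 full seconds, remainder 0 frames.
483 s = 0 h 8 min 3 s.
Timecode: 00:08:03:00.

00:08:03:00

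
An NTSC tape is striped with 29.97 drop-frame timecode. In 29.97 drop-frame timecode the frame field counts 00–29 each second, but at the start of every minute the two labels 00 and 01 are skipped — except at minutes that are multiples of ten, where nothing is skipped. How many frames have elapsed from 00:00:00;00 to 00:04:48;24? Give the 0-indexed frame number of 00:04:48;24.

Complete 10-minute blocks: 0, each 17982 frames → 0.
Remaining 4 whole minutes in the current block: 1800 + 3 × 1798 = 7194 frames.
Within the current minute: 48 × 30 + 24 − 2 = 1462 (labels ;00/;01 skipped at this minute). Total = 0 + 7194 + 1462 = 8656.

8656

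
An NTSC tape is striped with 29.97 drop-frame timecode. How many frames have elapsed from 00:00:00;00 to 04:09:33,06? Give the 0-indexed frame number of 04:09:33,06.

As if non-drop at 30 labels/s: (4 × 3600 + 9 × 60 + 33) × 30 + 6 = 449196.
Minute boundaries passed: 249; those not divisible by 10: 249 − 24 = 225; dropped labels = 2 × 225 = 450.
Actual frame index = 449196 − 450 = 448746.

448746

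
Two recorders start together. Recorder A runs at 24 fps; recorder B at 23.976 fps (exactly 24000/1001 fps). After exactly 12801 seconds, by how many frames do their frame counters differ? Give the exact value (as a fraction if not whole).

A emits 24 × 12801 = 307224 frames; B emits 24000/1001 × 12801 = 307224000/1001.
Difference = 307224/1001 frames (≈ 306.9171); B is behind A.

307224/1001 frames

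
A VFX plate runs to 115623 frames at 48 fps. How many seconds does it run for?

2408.8125 seconds

Running time = 115623 / (48) = 2408.8125 s.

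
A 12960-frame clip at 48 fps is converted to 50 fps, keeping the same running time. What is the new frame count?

Target frames = source frames × (target rate / source rate) = 12960 × (50)/(48) = 12960 × 25/24 = 13500.

13500 frames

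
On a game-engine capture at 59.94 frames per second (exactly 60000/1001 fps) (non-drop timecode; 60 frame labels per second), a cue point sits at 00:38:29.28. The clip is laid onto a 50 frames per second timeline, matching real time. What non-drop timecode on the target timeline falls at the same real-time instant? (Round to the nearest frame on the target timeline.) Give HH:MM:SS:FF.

Source frame index: (0×3600 + 38×60 + 29) × 60 + 28 = 138568.
Real time: 138568 / (60000/1001) = 17338321/7500 s.
Target frame: (17338321/7500) × (50) = 17338321/150 ≈ 115588.807 → 115589.
At 50 labels/s: frame 115589 → 00:38:31:39.

00:38:31:39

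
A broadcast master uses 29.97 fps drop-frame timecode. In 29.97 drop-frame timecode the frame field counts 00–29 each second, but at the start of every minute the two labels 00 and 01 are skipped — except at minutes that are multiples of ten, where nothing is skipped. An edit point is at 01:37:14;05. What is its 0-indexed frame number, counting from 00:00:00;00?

174849

Complete 10-minute blocks: 9, each 17982 frames → 161838.
Remaining 7 whole minutes in the current block: 1800 + 6 × 1798 = 12588 frames.
Within the current minute: 14 × 30 + 5 − 2 = 423 (labels ;00/;01 skipped at this minute). Total = 161838 + 12588 + 423 = 174849.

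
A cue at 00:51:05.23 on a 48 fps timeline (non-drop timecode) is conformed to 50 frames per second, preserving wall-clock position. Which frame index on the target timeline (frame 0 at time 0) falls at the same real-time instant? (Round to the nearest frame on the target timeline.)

frame 153274

Source frame index: (0×3600 + 51×60 + 5) × 48 + 23 = 147143.
Real time: 147143 / (48) = 147143/48 s.
Target frame: (147143/48) × (50) = 3678575/24 ≈ 153273.958 → 153274.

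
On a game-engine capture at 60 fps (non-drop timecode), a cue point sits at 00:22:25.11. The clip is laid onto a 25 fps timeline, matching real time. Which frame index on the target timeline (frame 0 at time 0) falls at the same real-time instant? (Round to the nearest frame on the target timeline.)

frame 33630

Source frame index: (0×3600 + 22×60 + 25) × 60 + 11 = 80711.
Real time: 80711 / (60) = 80711/60 s.
Target frame: (80711/60) × (25) = 403555/12 ≈ 33629.583 → 33630.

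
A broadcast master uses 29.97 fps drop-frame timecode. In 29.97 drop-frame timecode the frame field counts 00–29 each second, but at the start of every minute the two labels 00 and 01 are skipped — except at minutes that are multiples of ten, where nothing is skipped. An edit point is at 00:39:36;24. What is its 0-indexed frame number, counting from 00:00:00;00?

As if non-drop at 30 labels/s: (0 × 3600 + 39 × 60 + 36) × 30 + 24 = 71304.
Minute boundaries passed: 39; those not divisible by 10: 39 − 3 = 36; dropped labels = 2 × 36 = 72.
Actual frame index = 71304 − 72 = 71232.

71232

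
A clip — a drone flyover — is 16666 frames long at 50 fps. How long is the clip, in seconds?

333.32 seconds

Running time = 16666 / (50) = 333.32 s.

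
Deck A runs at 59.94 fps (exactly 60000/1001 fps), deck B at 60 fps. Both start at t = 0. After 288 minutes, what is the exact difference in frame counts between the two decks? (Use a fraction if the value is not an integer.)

1036800/1001 frames

288 min = 17280 s.
A emits 60000/1001 × 17280 = 1036800000/1001 frames; B emits 60 × 17280 = 1036800.
Difference = 1036800/1001 frames (≈ 1035.7642); B is ahead of A.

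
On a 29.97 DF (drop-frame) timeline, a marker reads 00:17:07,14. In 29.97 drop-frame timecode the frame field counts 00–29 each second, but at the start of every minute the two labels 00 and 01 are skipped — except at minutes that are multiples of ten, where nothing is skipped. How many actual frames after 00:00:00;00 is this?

As if non-drop at 30 labels/s: (0 × 3600 + 17 × 60 + 7) × 30 + 14 = 30824.
Minute boundaries passed: 17; those not divisible by 10: 17 − 1 = 16; dropped labels = 2 × 16 = 32.
Actual frame index = 30824 − 32 = 30792.

30792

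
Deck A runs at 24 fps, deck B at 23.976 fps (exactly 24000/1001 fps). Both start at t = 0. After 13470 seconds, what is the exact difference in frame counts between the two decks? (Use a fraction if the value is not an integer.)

323280/1001 frames

A emits 24 × 13470 = 323280 frames; B emits 24000/1001 × 13470 = 323280000/1001.
Difference = 323280/1001 frames (≈ 322.9570); B is behind A.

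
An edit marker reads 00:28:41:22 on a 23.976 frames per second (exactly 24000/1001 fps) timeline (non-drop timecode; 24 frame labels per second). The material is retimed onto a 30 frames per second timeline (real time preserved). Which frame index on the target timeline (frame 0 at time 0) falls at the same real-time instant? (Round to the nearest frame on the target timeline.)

frame 51709

Source frame index: (0×3600 + 28×60 + 41) × 24 + 22 = 41326.
Real time: 41326 / (24000/1001) = 20683663/12000 s.
Target frame: (20683663/12000) × (30) = 20683663/400 ≈ 51709.158 → 51709.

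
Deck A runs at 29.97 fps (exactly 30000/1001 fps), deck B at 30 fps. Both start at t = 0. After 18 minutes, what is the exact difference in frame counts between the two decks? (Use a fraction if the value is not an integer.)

18 min = 1080 s.
A emits 30000/1001 × 1080 = 32400000/1001 frames; B emits 30 × 1080 = 32400.
Difference = 32400/1001 frames (≈ 32.3676); B is ahead of A.

32400/1001 frames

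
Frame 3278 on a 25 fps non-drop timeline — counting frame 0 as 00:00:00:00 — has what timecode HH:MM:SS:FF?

00:02:11:03

3278 ÷ 25 = 131 full seconds, remainder 3 frames.
131 s = 0 h 2 min 11 s.
Timecode: 00:02:11:03.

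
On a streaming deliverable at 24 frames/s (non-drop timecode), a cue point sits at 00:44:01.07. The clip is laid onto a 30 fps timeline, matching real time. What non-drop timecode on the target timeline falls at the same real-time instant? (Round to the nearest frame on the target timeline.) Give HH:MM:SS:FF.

00:44:01:09

Source frame index: (0×3600 + 44×60 + 1) × 24 + 7 = 63391.
Real time: 63391 / (24) = 63391/24 s.
Target frame: (63391/24) × (30) = 316955/4 ≈ 79238.750 → 79239.
At 30 labels/s: frame 79239 → 00:44:01:09.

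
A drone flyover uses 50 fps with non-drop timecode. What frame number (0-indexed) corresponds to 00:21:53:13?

frame 65663

Total seconds to the label: (0 × 3600 + 21 × 60 + 53) = 1313.
Frame index = 1313 × 50 + 13 = 65663.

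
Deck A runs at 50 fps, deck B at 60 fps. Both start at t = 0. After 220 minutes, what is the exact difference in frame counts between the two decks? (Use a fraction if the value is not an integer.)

220 min = 13200 s.
A emits 50 × 13200 = 660000 frames; B emits 60 × 13200 = 792000.
Difference = 132000 frames; B is ahead of A.

132000 frames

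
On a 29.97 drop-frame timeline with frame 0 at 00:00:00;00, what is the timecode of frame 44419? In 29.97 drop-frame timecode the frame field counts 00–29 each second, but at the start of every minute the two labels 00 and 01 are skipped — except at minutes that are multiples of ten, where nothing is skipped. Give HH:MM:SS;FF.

Each 10-minute DF block holds 10 × 60 × 30 − 9 × 2 = 17982 frames. 44419 ÷ 17982 → 2 full blocks, remainder 8455.
Within the partial block the first minute is 1800 frames and each further minute 1798, so 4 further minute boundaries passed. Total skipped labels = 18 × 2 + 2 × 4 = 44.
Non-drop label index = 44419 + 44 = 44463; at 30 labels/s that is 00:24:42:03, i.e. DF 00:24:42;03.

00:24:42;03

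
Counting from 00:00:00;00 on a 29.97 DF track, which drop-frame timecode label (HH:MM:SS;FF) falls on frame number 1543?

Ten DF minutes hold 17982 frames, so frame 1543 lies in block 0 (frames 0–17981) with 1543 frames into that block.
The block's first minute is 1800 frames and the rest 1798 each; 1543 frames reaches minute 0, so 0 × 18 + 0 × 2 = 0 labels have been skipped so far.
Adding those back, label number 1543 + 0 = 1543 at 30 labels/s is 51 s + 13 f = 0 h 0 min 51 s frame 13, i.e. 00:00:51;13.

00:00:51;13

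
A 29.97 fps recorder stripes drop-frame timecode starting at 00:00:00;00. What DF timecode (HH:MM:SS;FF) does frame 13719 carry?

00:07:37;23

Ten DF minutes hold 17982 frames, so frame 13719 lies in block 0 (frames 0–17981) with 13719 frames into that block.
The block's first minute is 1800 frames and the rest 1798 each; 13719 frames reaches minute 7, so 0 × 18 + 7 × 2 = 14 labels have been skipped so far.
Adding those back, label number 13719 + 14 = 13733 at 30 labels/s is 457 s + 23 f = 0 h 7 min 37 s frame 23, i.e. 00:07:37;23.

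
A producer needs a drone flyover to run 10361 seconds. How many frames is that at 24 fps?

248664 frames

Frames = 10361 × 24 = 248664.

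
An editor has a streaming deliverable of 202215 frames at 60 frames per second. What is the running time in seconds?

3370.25 seconds

Running time = 202215 / (60) = 3370.25 s.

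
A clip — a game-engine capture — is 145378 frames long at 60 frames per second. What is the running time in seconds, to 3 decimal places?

Running time = 145378 × 1/60 = 72689/30 s ≈ 2422.967 s.

2422.967 seconds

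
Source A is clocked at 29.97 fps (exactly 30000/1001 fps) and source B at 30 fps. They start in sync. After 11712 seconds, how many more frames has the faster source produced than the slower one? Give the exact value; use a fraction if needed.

A emits 30000/1001 × 11712 = 351360000/1001 frames; B emits 30 × 11712 = 351360.
Difference = 351360/1001 frames (≈ 351.0090); B is ahead of A.

351360/1001 frames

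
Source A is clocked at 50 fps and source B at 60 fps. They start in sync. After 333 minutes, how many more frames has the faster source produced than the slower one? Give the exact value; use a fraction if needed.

199800 frames

333 min = 19980 s.
A emits 50 × 19980 = 999000 frames; B emits 60 × 19980 = 1198800.
Difference = 199800 frames; B is ahead of A.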